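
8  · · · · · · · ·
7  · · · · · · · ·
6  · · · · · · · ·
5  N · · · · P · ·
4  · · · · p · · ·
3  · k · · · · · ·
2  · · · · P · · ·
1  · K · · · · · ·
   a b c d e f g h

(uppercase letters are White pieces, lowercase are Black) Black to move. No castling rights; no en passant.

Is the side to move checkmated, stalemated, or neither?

neither

Black to move; black king on b3.
In check: yes, from the white knight on a5.
Legal moves for Black: Kb4, Ka4, Kc3, Ka3.
Black is in check but has 4 legal moves → neither.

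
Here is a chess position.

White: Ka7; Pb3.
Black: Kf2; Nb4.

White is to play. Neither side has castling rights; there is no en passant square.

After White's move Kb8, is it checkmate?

no

After Kb8: black king on f2; in check: no.
Black is not in check, so this cannot be checkmate.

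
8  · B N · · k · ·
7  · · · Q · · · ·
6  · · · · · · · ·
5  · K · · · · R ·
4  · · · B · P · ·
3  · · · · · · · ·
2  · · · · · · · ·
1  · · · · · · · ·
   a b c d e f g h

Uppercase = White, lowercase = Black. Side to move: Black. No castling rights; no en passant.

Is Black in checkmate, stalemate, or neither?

Black to move; black king on f8.
In check: no.
King squares — e7: attacked by Qd7; f7: attacked by Qd7; g7: attacked by Bd4; e8: attacked by Qd7; g8: attacked by Rg5.
Legal moves for Black: none.
Not in check and no legal moves → stalemate.

stalemate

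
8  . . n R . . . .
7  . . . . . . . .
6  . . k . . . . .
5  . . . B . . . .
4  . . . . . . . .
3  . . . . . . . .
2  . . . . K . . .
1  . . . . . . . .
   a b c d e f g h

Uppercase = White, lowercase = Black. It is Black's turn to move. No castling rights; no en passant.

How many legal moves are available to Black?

Black to move; king on c6.
In check: yes, from the white bishop on d5.
Legal moves: Kc7, Kb6, Kc5, Kb5.
Count: 4.

4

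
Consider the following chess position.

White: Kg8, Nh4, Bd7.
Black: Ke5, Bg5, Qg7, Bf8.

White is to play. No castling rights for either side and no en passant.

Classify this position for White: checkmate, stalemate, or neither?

White to move; white king on g8.
In check: yes, from the black queen on g7.
King squares — f7: attacked by Qg7; g7: attacked by Bf8; h7: attacked by Qg7; f8: attacked by Qg7; h8: attacked by Qg7.
Legal moves for White: none.
In check with no legal moves → checkmate.

checkmate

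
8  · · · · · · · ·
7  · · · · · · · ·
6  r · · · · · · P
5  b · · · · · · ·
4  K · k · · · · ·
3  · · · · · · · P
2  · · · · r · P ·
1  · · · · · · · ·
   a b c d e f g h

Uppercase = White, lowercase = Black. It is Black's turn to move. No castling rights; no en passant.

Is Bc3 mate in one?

After Bc3: white king on a4; in check: yes, from the black rook on a6.
King squares — a3: attacked by Ra6; b3: attacked by Kc4; b4: attacked by Bc3; a5: attacked by Bc3; b5: attacked by Kc4.
White has no legal moves → checkmate.

yes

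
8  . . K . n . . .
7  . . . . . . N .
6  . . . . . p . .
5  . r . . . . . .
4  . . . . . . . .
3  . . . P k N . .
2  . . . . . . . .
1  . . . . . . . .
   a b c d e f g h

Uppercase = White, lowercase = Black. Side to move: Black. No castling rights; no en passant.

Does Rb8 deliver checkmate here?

no

After Rb8: white king on c8; in check: yes, from the black rook on b8.
White has 2 legal replies: Kxb8, Kd7.
In check but a legal move exists → not checkmate.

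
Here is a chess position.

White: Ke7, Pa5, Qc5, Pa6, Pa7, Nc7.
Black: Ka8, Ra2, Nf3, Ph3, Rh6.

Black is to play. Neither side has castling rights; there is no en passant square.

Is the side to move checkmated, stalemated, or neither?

checkmate

Black to move; black king on a8.
In check: yes, from the white knight on c7.
King squares — a7: attacked by Qc5; b7: attacked by Pa6; b8: attacked by Pa7.
Legal moves for Black: none.
In check with no legal moves → checkmate.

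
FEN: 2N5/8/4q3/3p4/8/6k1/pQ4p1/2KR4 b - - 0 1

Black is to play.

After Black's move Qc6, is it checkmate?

no

After Qc6: white king on c1; in check: yes, from the black queen on c6.
White has 3 legal replies: Kd2, Qc3+, Qc2.
In check but a legal move exists → not checkmate.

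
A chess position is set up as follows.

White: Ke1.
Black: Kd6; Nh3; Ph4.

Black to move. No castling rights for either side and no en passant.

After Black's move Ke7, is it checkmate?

no

After Ke7: white king on e1; in check: no.
White is not in check, so this cannot be checkmate.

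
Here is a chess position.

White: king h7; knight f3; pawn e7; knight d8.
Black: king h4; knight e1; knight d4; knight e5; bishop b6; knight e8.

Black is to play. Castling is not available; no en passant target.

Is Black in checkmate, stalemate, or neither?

Black to move; black king on h4.
In check: yes, from the white knight on f3.
King squares — g3: available; h3: available; g4: available; g5: attacked by Nf3; h5: available.
Legal moves for Black: Kh5, Kg4, Kh3, Kg3, N5xf3, Ndxf3, N1xf3.
Black is in check but has 7 legal moves → neither.

neither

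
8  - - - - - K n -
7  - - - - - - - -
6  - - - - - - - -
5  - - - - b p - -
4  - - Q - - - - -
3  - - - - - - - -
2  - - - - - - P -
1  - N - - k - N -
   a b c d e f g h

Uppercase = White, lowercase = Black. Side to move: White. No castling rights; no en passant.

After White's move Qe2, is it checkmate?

yes

After Qe2: black king on e1; in check: yes, from the white queen on e2.
King squares — d1: attacked by Qe2; f1: attacked by Qe2; d2: attacked by Nb1; e2: attacked by Ng1; f2: attacked by Qe2.
Black has no legal moves → checkmate.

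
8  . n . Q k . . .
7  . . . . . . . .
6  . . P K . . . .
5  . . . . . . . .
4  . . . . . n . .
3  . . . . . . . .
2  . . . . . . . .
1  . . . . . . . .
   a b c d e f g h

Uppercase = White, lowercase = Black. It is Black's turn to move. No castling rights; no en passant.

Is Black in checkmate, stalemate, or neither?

neither

Black to move; black king on e8.
In check: yes, from the white queen on d8.
King squares — d7: attacked by Pc6; e7: attacked by Kd6; f7: available; d8: available; f8: attacked by Qd8.
Legal moves for Black: Kxd8, Kf7.
Black is in check but has 2 legal moves → neither.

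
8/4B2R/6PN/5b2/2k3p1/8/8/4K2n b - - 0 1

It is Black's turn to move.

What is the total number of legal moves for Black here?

Black to move; king on c4.
In check: no.
Legal moves: Bc8, Bd7, Bxg6, Be6, Be4, Bd3, Bc2, Bb1, Kd5, Kb5, Kd4, Kd3, Kc3, Kb3, Ng3, Nf2, g3.
Count: 17.

17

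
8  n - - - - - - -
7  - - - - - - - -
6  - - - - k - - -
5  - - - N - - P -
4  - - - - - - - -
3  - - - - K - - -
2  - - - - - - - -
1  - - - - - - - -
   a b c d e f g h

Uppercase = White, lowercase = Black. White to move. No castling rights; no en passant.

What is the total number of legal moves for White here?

16

White to move; king on e3.
In check: no.
Legal moves: Ne7, Nc7+, Nf6, Nb6, Nf4+, Nb4, Nc3, Kf4, Ke4, Kd4, Kf3, Kd3, Kf2, Ke2, Kd2, g6.
Count: 16.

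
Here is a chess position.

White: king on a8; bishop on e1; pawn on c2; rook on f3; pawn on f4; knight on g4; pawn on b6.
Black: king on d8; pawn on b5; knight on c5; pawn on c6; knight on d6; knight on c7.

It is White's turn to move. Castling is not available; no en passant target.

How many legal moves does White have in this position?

White to move; king on a8.
In check: yes, from the black knight on c7.
Legal moves: Kb8, Ka7, bxc7+.
Count: 3.

3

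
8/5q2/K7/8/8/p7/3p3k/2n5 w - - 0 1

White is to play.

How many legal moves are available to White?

White to move; king on a6.
In check: no.
Legal moves: Kb6, Kb5, Ka5.
Count: 3.

3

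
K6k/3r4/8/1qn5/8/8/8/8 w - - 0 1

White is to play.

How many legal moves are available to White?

0

White to move; king on a8.
In check: no.
Legal moves: none.
Count: 0.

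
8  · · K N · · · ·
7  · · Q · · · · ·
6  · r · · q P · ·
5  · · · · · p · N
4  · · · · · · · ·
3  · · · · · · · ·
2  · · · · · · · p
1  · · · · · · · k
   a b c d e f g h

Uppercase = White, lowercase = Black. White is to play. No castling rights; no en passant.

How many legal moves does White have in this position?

White to move; king on c8.
In check: yes, from the black queen on e6.
Legal moves: Nxe6, Qd7.
Count: 2.

2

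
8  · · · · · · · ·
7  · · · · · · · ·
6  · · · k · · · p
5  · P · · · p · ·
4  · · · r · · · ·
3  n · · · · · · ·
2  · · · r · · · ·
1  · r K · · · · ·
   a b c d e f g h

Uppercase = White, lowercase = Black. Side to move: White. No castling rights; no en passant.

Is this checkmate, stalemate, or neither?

White to move; white king on c1.
In check: yes, from the black rook on b1.
King squares — b1: attacked by Na3; d1: attacked by Rb1; b2: attacked by Rb1; c2: attacked by Rd2; d2: attacked by Rd4.
Legal moves for White: none.
In check with no legal moves → checkmate.

checkmate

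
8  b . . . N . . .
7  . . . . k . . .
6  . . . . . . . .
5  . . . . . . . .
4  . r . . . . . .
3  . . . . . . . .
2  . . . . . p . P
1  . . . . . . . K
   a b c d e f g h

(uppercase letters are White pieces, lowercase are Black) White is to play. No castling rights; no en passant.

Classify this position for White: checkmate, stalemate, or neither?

checkmate

White to move; white king on h1.
In check: yes, from the black bishop on a8.
King squares — g1: attacked by Pf2; g2: attacked by Ba8; h2: own pawn.
Legal moves for White: none.
In check with no legal moves → checkmate.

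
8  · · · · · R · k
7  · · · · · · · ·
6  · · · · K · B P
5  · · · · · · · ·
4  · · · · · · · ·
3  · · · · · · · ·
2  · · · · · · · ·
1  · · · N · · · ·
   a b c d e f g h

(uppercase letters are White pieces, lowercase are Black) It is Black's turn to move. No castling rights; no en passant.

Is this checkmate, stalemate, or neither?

checkmate

Black to move; black king on h8.
In check: yes, from the white rook on f8.
King squares — g7: attacked by Ph6; h7: attacked by Bg6; g8: attacked by Rf8.
Legal moves for Black: none.
In check with no legal moves → checkmate.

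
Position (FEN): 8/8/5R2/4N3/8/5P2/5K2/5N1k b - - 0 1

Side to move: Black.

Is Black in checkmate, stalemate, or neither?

stalemate

Black to move; black king on h1.
In check: no.
King squares — g1: attacked by Kf2; g2: attacked by Kf2; h2: attacked by Nf1.
Legal moves for Black: none.
Not in check and no legal moves → stalemate.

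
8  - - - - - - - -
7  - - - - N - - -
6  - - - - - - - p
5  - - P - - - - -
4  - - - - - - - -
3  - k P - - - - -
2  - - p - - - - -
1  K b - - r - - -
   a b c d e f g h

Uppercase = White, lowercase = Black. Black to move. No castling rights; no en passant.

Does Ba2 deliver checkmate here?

yes

After Ba2: white king on a1; in check: yes, from the black rook on e1.
King squares — b1: attacked by Re1; a2: attacked by Kb3; b2: attacked by Kb3.
White has no legal moves → checkmate.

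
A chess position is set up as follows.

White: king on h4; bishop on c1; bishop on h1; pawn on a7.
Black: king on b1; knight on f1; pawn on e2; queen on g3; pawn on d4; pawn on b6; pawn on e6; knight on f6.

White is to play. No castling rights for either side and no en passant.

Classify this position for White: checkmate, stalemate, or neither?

White to move; white king on h4.
In check: yes, from the black queen on g3.
King squares — g3: attacked by Nf1; h3: attacked by Qg3; g4: attacked by Qg3; g5: attacked by Qg3; h5: attacked by Nf6.
Legal moves for White: none.
In check with no legal moves → checkmate.

checkmate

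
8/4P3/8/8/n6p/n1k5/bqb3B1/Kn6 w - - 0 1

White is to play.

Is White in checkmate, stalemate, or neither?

White to move; white king on a1.
In check: yes, from the black queen on b2.
King squares — b1: attacked by Ba2; a2: attacked by Qb2; b2: attacked by Kc3.
Legal moves for White: none.
In check with no legal moves → checkmate.

checkmate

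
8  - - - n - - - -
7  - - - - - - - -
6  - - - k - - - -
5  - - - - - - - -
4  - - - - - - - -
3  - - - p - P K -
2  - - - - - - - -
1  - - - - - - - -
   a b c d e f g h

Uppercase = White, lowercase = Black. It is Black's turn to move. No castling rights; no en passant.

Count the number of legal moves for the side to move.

13

Black to move; king on d6.
In check: no.
Legal moves: Nf7, Nb7, Ne6, Nc6, Ke7, Kd7, Kc7, Ke6, Kc6, Ke5, Kd5, Kc5, d2.
Count: 13.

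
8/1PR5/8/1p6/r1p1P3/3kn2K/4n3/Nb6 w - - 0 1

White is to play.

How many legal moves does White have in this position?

18

White to move; king on h3.
In check: no.
Legal moves: Rc8, Rh7, Rg7, Rf7, Re7, Rd7+, Rc6, Rc5, Rxc4, Kh4, Kh2, Nb3, Nc2, b8=Q, b8=R, b8=B, b8=N, e5.
Count: 18.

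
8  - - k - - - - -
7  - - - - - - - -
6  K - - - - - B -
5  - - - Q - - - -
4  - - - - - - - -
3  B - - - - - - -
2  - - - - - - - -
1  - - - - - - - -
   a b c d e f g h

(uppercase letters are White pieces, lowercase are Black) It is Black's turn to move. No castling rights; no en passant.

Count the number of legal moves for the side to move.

Black to move; king on c8.
In check: no.
Legal moves: Kb8, Kc7.
Count: 2.

2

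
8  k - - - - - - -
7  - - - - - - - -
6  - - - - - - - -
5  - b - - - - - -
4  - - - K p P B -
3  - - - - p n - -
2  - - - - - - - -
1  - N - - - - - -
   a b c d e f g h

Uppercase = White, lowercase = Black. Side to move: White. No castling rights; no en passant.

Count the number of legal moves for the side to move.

6

White to move; king on d4.
In check: yes, from the black knight on f3.
Legal moves: Kd5, Kc5, Kxe4, Kxe3, Kc3, Bxf3.
Count: 6.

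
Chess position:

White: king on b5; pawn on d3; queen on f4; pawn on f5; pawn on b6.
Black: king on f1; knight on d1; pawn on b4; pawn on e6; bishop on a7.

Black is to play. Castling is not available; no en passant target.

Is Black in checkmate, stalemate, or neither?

neither

Black to move; black king on f1.
In check: yes, from the white queen on f4.
King squares — e1: available; g1: available; e2: available; f2: attacked by Qf4; g2: available.
Legal moves for Black: Kg2, Ke2, Kg1, Ke1, Nf2.
Black is in check but has 5 legal moves → neither.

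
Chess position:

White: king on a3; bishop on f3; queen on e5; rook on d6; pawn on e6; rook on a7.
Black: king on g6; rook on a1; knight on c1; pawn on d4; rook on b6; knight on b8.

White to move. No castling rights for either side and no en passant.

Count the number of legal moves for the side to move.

White to move; king on a3.
In check: yes, from the black rook on a1.
Legal moves: none.
Count: 0.

0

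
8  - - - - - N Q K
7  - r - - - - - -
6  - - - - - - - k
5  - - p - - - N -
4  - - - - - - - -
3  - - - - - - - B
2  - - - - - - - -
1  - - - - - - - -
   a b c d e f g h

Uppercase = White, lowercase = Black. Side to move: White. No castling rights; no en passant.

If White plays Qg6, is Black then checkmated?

After Qg6: black king on h6; in check: yes, from the white queen on g6.
King squares — g5: attacked by Qg6; h5: attacked by Qg6; g6: attacked by Nf8; g7: attacked by Qg6; h7: attacked by Ng5.
Black has no legal moves → checkmate.

yes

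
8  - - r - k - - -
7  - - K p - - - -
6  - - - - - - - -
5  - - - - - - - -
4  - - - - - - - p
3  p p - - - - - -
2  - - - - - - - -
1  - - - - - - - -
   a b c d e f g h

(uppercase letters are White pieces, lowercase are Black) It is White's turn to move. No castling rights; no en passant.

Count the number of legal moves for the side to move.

White to move; king on c7.
In check: yes, from the black rook on c8.
Legal moves: Kxc8, Kb7, Kd6, Kb6.
Count: 4.

4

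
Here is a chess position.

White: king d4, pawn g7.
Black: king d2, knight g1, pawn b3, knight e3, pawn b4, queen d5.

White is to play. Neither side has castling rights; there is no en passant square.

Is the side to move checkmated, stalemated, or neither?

White to move; white king on d4.
In check: yes, from the black queen on d5.
King squares — c3: attacked by Kd2; d3: attacked by Kd2; e3: attacked by Kd2; c4: attacked by Ne3; e4: attacked by Qd5; c5: attacked by Qd5; d5: attacked by Ne3; e5: attacked by Qd5.
Legal moves for White: none.
In check with no legal moves → checkmate.

checkmate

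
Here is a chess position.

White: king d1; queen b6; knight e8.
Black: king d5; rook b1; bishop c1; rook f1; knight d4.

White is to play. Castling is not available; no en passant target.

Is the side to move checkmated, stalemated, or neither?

checkmate

White to move; white king on d1.
In check: yes, from the black rook on f1.
King squares — c1: attacked by Rb1; e1: attacked by Rf1; c2: attacked by Nd4; d2: attacked by Bc1; e2: attacked by Nd4.
Legal moves for White: none.
In check with no legal moves → checkmate.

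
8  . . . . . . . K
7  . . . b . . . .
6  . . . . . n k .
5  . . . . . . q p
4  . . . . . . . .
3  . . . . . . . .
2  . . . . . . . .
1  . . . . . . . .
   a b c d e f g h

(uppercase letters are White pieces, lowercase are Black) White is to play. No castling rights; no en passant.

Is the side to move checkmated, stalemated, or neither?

White to move; white king on h8.
In check: no.
King squares — g7: attacked by Kg6; h7: attacked by Nf6; g8: attacked by Nf6.
Legal moves for White: none.
Not in check and no legal moves → stalemate.

stalemate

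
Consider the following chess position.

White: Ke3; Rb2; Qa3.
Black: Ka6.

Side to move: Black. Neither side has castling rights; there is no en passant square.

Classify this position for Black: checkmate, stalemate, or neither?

checkmate

Black to move; black king on a6.
In check: yes, from the white queen on a3.
King squares — a5: attacked by Qa3; b5: attacked by Rb2; b6: attacked by Rb2; a7: attacked by Qa3; b7: attacked by Rb2.
Legal moves for Black: none.
In check with no legal moves → checkmate.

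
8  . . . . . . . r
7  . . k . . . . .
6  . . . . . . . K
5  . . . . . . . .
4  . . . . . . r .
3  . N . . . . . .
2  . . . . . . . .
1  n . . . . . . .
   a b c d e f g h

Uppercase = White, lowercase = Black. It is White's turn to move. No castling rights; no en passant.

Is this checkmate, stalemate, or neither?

checkmate

White to move; white king on h6.
In check: yes, from the black rook on h8.
King squares — g5: attacked by Rg4; h5: attacked by Rh8; g6: attacked by Rg4; g7: attacked by Rg4; h7: attacked by Rh8.
Legal moves for White: none.
In check with no legal moves → checkmate.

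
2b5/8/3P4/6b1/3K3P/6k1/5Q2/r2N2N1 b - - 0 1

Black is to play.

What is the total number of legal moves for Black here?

Black to move; king on g3.
In check: yes, from the white queen on f2.
Legal moves: Kg4.
Count: 1.

1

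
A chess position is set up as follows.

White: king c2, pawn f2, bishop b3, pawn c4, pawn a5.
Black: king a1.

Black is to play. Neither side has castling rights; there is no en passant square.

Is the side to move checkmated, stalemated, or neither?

stalemate

Black to move; black king on a1.
In check: no.
King squares — b1: attacked by Kc2; a2: attacked by Bb3; b2: attacked by Kc2.
Legal moves for Black: none.
Not in check and no legal moves → stalemate.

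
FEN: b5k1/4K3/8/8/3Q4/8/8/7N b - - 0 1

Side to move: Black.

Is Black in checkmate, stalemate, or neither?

neither

Black to move; black king on g8.
In check: no.
Legal moves for Black: Kh7, Bb7, Bc6, Bd5, Be4, Bf3, Bg2, Bxh1.
Black has 8 legal moves and is not in check → neither.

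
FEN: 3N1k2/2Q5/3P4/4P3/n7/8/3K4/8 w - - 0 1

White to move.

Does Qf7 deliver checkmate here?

yes

After Qf7: black king on f8; in check: yes, from the white queen on f7.
King squares — e7: attacked by Pd6; f7: attacked by Nd8; g7: attacked by Qf7; e8: attacked by Qf7; g8: attacked by Qf7.
Black has no legal moves → checkmate.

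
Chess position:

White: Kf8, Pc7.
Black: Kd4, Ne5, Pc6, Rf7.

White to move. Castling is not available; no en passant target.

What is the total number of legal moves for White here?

White to move; king on f8.
In check: yes, from the black rook on f7.
Legal moves: Kg8, Ke8.
Count: 2.

2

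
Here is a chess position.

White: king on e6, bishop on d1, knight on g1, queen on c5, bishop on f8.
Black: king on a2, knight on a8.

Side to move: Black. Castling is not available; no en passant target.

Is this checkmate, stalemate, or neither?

Black to move; black king on a2.
In check: no.
Legal moves for Black: Nc7+, Nb6, Kb2, Kb1, Ka1.
Black has 5 legal moves and is not in check → neither.

neither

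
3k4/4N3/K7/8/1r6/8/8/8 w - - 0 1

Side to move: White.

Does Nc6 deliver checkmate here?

After Nc6: black king on d8; in check: yes, from the white knight on c6.
Black has 4 legal replies: Ke8, Kc8, Kd7, Kc7.
In check but a legal move exists → not checkmate.

no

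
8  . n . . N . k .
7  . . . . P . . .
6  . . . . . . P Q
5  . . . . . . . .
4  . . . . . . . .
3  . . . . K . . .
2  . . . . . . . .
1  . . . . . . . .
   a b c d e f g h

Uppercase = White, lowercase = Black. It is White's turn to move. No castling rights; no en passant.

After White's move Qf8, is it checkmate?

yes

After Qf8: black king on g8; in check: yes, from the white queen on f8.
King squares — f7: attacked by Pg6; g7: attacked by Ne8; h7: attacked by Pg6; f8: attacked by Pe7; h8: attacked by Qf8.
Black has no legal moves → checkmate.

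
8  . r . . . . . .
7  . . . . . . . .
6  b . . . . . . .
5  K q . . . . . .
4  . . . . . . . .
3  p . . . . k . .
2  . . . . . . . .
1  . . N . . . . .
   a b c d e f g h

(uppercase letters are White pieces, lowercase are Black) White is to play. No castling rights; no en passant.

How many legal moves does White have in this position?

White to move; king on a5.
In check: yes, from the black queen on b5.
Legal moves: none.
Count: 0.

0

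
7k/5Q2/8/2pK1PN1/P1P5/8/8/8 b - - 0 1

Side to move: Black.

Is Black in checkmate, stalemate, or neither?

Black to move; black king on h8.
In check: no.
King squares — g7: attacked by Qf7; h7: attacked by Ng5; g8: attacked by Qf7.
Legal moves for Black: none.
Not in check and no legal moves → stalemate.

stalemate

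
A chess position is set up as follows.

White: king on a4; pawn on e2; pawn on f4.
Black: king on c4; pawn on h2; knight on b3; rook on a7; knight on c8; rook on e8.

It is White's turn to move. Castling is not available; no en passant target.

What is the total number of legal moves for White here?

White to move; king on a4.
In check: yes, from the black rook on a7.
Legal moves: none.
Count: 0.

0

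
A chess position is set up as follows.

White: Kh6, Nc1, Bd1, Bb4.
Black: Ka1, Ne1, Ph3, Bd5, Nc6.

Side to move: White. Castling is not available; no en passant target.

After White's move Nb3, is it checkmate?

After Nb3: black king on a1; in check: yes, from the white knight on b3.
Black has 4 legal replies: Kb2, Ka2, Kb1, Bxb3.
In check but a legal move exists → not checkmate.

no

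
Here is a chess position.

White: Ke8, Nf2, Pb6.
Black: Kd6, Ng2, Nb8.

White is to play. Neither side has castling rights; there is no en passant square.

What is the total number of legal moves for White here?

White to move; king on e8.
In check: no.
Legal moves: Kf8, Kd8, Kf7, Ng4, Ne4+, Nh3, Nd3, Nh1, Nd1, b7.
Count: 10.

10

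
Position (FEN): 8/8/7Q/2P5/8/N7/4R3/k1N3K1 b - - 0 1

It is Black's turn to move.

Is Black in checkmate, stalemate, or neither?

stalemate

Black to move; black king on a1.
In check: no.
King squares — b1: attacked by Na3; a2: attacked by Nc1; b2: attacked by Re2.
Legal moves for Black: none.
Not in check and no legal moves → stalemate.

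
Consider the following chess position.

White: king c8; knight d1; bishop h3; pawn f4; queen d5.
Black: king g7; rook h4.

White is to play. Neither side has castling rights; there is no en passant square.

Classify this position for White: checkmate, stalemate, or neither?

neither

White to move; white king on c8.
In check: no.
Legal moves for White include: Kd8, Kb8, Kd7, Kc7, Kb7, Qg8+, Qd8, Qa8, Qf7+, Qd7+, Qb7+, Qe6, Qd6, Qc6, Qh5, Qg5+, Qf5, Qe5+, ... (list truncated; more exist).
White has legal moves and is not in check → neither.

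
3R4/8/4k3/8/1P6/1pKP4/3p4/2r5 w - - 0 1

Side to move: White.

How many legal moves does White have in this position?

4

White to move; king on c3.
In check: yes, from the black rook on c1.
Legal moves: Kd4, Kxb3, Kxd2, Kb2.
Count: 4.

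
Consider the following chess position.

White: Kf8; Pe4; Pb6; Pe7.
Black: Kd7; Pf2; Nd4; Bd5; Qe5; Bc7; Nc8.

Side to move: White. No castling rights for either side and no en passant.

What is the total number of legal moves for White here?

7

White to move; king on f8.
In check: no.
Legal moves: bxc7, exd5, e8=Q+, e8=R, e8=B+, e8=N, b7.
Count: 7.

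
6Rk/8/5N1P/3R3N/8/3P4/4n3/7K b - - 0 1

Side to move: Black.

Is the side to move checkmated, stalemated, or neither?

checkmate

Black to move; black king on h8.
In check: yes, from the white rook on g8.
King squares — g7: attacked by Nh5; h7: attacked by Nf6; g8: attacked by Nf6.
Legal moves for Black: none.
In check with no legal moves → checkmate.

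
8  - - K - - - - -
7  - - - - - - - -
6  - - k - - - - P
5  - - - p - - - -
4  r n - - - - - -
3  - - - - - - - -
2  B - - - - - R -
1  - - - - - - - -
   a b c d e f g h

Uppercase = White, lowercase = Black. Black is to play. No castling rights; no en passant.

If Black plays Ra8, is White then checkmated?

yes

After Ra8: white king on c8; in check: yes, from the black rook on a8.
King squares — b7: attacked by Kc6; c7: attacked by Kc6; d7: attacked by Kc6; b8: attacked by Ra8; d8: attacked by Ra8.
White has no legal moves → checkmate.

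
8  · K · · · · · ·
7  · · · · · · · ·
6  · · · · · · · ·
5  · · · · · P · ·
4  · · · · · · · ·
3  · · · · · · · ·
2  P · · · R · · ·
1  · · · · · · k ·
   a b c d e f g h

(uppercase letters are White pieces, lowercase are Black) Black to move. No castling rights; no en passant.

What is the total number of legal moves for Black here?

Black to move; king on g1.
In check: no.
Legal moves: Kh1, Kf1.
Count: 2.

2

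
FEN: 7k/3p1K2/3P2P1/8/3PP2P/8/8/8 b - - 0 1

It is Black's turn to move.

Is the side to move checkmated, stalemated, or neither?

stalemate

Black to move; black king on h8.
In check: no.
King squares — g7: attacked by Kf7; h7: attacked by Pg6; g8: attacked by Kf7.
Legal moves for Black: none.
Not in check and no legal moves → stalemate.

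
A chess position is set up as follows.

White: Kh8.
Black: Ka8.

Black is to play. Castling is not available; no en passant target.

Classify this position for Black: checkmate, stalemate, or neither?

Black to move; black king on a8.
In check: no.
Legal moves for Black: Kb8, Kb7, Ka7.
Black has 3 legal moves and is not in check → neither.

neither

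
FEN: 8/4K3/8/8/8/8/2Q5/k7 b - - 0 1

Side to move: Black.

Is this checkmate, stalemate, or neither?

Black to move; black king on a1.
In check: no.
King squares — b1: attacked by Qc2; a2: attacked by Qc2; b2: attacked by Qc2.
Legal moves for Black: none.
Not in check and no legal moves → stalemate.

stalemate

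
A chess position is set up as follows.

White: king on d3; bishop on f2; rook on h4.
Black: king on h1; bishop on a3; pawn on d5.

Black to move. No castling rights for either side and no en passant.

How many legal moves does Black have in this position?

Black to move; king on h1.
In check: yes, from the white rook on h4.
Legal moves: Kg2.
Count: 1.

1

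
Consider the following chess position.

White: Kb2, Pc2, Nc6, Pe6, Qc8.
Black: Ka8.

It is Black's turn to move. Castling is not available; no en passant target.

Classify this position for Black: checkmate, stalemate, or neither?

Black to move; black king on a8.
In check: yes, from the white queen on c8.
King squares — a7: attacked by Nc6; b7: attacked by Qc8; b8: attacked by Nc6.
Legal moves for Black: none.
In check with no legal moves → checkmate.

checkmate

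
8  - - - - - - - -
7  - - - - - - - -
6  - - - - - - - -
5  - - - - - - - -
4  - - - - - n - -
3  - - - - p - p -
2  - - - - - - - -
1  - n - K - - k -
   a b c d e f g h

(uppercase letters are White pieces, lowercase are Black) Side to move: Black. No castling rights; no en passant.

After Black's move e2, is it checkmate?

After e2: white king on d1; in check: yes, from the black pawn on e2.
White has 3 legal replies: Kc2, Ke1, Kc1.
In check but a legal move exists → not checkmate.

no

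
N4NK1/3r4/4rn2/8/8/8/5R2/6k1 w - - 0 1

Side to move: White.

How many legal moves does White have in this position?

White to move; king on g8.
In check: yes, from the black knight on f6.
Legal moves: Kh8, Rxf6.
Count: 2.

2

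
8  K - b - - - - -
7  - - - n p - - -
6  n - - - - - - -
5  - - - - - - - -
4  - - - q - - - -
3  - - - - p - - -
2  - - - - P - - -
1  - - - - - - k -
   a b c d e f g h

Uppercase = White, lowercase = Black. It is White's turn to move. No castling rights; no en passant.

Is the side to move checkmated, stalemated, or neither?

White to move; white king on a8.
In check: no.
King squares — a7: attacked by Qd4; b7: attacked by Bc8; b8: attacked by Na6.
Legal moves for White: none.
Not in check and no legal moves → stalemate.

stalemate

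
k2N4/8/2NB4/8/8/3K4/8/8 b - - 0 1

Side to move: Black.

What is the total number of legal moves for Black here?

0

Black to move; king on a8.
In check: no.
Legal moves: none.
Count: 0.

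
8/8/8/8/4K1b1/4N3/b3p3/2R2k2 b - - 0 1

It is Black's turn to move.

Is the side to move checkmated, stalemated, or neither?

neither

Black to move; black king on f1.
In check: yes, from the white rook on c1 and the white knight on e3.
King squares — e1: attacked by Rc1; g1: attacked by Rc1; e2: own pawn; f2: available; g2: attacked by Ne3.
Legal moves for Black: Kf2.
Black is in check but has 1 legal move → neither.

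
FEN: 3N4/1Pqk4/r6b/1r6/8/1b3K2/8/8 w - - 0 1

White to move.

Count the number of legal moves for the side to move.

White to move; king on f3.
In check: no.
Legal moves: Nf7, Ne6, Nc6, Kg4, Ke4, Kg2, Kf2, Ke2, b8=Q, b8=R, b8=B, b8=N+.
Count: 12.

12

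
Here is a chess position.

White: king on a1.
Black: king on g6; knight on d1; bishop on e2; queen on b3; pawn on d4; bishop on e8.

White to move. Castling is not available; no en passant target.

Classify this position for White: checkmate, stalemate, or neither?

White to move; white king on a1.
In check: no.
King squares — b1: attacked by Qb3; a2: attacked by Qb3; b2: attacked by Nd1.
Legal moves for White: none.
Not in check and no legal moves → stalemate.

stalemate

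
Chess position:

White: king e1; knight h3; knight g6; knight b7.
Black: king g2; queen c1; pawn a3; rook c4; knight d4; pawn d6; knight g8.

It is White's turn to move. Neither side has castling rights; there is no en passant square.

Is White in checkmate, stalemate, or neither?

White to move; white king on e1.
In check: yes, from the black queen on c1.
King squares — d1: attacked by Qc1; f1: attacked by Qc1; d2: attacked by Qc1; e2: attacked by Nd4; f2: attacked by Kg2.
Legal moves for White: none.
In check with no legal moves → checkmate.

checkmate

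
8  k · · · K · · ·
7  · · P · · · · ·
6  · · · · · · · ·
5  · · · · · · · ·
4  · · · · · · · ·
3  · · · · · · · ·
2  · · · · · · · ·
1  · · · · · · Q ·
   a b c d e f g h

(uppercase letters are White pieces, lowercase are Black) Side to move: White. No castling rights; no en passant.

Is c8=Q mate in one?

yes

After c8=Q: black king on a8; in check: yes, from the white queen on c8.
King squares — a7: attacked by Qg1; b7: attacked by Qc8; b8: attacked by Qc8.
Black has no legal moves → checkmate.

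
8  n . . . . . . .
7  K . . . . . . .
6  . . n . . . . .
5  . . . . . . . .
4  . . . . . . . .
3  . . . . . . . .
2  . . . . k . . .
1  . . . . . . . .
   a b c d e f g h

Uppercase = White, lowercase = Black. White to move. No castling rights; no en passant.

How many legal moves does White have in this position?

3

White to move; king on a7.
In check: yes, from the black knight on c6.
Legal moves: Kxa8, Kb7, Ka6.
Count: 3.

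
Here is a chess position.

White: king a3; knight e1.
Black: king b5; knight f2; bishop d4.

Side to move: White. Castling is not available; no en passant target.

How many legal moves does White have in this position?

6

White to move; king on a3.
In check: no.
Legal moves: Kb3, Ka2, Nf3, Nd3, Ng2, Nc2.
Count: 6.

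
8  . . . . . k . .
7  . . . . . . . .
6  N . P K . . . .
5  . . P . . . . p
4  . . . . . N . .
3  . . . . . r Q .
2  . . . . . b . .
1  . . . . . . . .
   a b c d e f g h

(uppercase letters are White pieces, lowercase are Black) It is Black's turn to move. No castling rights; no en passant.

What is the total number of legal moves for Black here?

Black to move; king on f8.
In check: no.
Legal moves: Ke8, Kf7, Rxf4, Rxg3, Re3, Rd3+, Rc3, Rb3, Ra3, Bxc5+, Bd4, Bxg3, Be3, Bg1, Be1, h4.
Count: 16.

16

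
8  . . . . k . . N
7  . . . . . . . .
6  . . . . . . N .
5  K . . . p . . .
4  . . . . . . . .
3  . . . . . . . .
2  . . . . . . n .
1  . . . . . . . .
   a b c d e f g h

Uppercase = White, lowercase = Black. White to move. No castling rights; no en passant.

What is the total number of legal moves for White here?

White to move; king on a5.
In check: no.
Legal moves: Nf7, Nf8, Ne7, Nxe5, Nh4, Nf4, Kb6, Ka6, Kb5, Kb4, Ka4.
Count: 11.

11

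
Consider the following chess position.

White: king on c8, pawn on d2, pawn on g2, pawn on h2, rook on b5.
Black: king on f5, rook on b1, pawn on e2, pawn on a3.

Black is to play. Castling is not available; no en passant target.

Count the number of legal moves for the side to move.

Black to move; king on f5.
In check: yes, from the white rook on b5.
Legal moves: Kg6, Kf6, Ke6, Kg4, Kf4, Ke4, Rxb5.
Count: 7.

7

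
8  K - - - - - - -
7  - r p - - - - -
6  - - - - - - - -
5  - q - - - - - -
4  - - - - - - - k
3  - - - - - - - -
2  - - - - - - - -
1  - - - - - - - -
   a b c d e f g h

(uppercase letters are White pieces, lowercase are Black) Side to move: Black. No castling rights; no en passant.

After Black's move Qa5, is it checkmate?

no

After Qa5: white king on a8; in check: yes, from the black queen on a5.
White has 1 legal reply: Kxb7.
In check but a legal move exists → not checkmate.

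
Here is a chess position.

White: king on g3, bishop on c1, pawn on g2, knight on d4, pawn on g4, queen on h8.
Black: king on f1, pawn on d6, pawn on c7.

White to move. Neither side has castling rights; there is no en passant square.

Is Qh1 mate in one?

After Qh1: black king on f1; in check: yes, from the white queen on h1.
King squares — e1: attacked by Qh1; g1: attacked by Qh1; e2: attacked by Nd4; f2: attacked by Kg3; g2: attacked by Qh1.
Black has no legal moves → checkmate.

yes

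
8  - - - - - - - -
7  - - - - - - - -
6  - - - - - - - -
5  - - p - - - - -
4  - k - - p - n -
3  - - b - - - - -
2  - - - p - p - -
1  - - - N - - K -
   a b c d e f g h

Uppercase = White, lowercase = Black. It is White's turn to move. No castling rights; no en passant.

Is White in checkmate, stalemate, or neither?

White to move; white king on g1.
In check: yes, from the black pawn on f2.
King squares — f1: available; h1: available; f2: attacked by Ng4; g2: available; h2: attacked by Ng4.
Legal moves for White: Kg2, Kh1, Kf1, Nxf2.
White is in check but has 4 legal moves → neither.

neither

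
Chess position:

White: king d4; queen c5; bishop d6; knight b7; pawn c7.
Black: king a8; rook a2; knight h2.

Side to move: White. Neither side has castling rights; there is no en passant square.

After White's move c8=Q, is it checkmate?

After c8=Q: black king on a8; in check: yes, from the white queen on c8.
King squares — a7: attacked by Qc5; b7: attacked by Qc8; b8: attacked by Bd6.
Black has no legal moves → checkmate.

yes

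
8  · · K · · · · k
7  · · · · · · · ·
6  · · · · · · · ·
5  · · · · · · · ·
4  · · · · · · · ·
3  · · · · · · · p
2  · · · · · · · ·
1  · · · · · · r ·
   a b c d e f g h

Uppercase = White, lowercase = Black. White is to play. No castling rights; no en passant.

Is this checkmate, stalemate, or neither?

White to move; white king on c8.
In check: no.
Legal moves for White: Kd8, Kb8, Kd7, Kc7, Kb7.
White has 5 legal moves and is not in check → neither.

neither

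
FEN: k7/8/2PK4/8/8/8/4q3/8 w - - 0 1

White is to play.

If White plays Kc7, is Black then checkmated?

no

After Kc7: black king on a8; in check: no.
Black is not in check, so this cannot be checkmate.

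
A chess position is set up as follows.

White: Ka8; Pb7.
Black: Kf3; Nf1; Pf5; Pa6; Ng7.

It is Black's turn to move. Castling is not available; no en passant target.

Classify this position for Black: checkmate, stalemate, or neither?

Black to move; black king on f3.
In check: no.
Legal moves for Black: Ne8, Ne6, Nh5, Kg4, Kf4, Ke4, Kg3, Ke3, Kg2, Kf2, Ke2, Ng3, Ne3, Nh2, Nd2, a5, f4.
Black has 17 legal moves and is not in check → neither.

neither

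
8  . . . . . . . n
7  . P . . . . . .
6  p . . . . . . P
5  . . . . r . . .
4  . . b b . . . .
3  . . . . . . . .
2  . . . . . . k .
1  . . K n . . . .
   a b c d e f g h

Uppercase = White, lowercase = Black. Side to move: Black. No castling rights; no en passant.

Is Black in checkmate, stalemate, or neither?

neither

Black to move; black king on g2.
In check: no.
Legal moves for Black include: Nf7, Ng6, Re8, Re7, Re6, Rh5, Rg5, Rf5, Rd5, Rc5, Rb5, Ra5, Re4, Re3, Re2, Re1, Ba7, Bb6, ... (list truncated; more exist).
Black has legal moves and is not in check → neither.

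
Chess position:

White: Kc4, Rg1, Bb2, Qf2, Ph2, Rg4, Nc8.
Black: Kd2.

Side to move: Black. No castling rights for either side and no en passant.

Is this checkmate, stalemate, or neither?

Black to move; black king on d2.
In check: yes, from the white queen on f2.
King squares — c1: attacked by Rg1; d1: attacked by Rg1; e1: attacked by Rg1; c2: attacked by Qf2; e2: attacked by Qf2; c3: attacked by Bb2; d3: attacked by Kc4; e3: attacked by Qf2.
Legal moves for Black: none.
In check with no legal moves → checkmate.

checkmate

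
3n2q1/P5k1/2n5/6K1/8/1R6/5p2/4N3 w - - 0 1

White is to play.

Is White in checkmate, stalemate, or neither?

White to move; white king on g5.
In check: no.
Legal moves for White include: Kh5, Kf5, Kh4, Kg4, Kf4, Rb8, Rb7+, Rb6, Rb5, Rb4, Rh3, Rg3, Rf3, Re3, Rd3, Rc3, Ra3, Rb2, ... (list truncated; more exist).
White has legal moves and is not in check → neither.

neither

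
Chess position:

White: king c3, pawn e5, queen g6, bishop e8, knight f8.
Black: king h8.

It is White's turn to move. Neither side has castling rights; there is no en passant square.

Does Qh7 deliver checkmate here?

yes

After Qh7: black king on h8; in check: yes, from the white queen on h7.
King squares — g7: attacked by Qh7; h7: attacked by Nf8; g8: attacked by Qh7.
Black has no legal moves → checkmate.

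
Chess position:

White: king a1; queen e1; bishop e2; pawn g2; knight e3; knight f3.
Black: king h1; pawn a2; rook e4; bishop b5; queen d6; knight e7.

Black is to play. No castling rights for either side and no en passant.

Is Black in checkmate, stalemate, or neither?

checkmate

Black to move; black king on h1.
In check: yes, from the white queen on e1.
King squares — g1: attacked by Qe1; g2: attacked by Ne3; h2: attacked by Nf3.
Legal moves for Black: none.
In check with no legal moves → checkmate.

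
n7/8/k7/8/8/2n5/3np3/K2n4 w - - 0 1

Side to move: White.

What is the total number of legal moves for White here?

0

White to move; king on a1.
In check: no.
Legal moves: none.
Count: 0.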